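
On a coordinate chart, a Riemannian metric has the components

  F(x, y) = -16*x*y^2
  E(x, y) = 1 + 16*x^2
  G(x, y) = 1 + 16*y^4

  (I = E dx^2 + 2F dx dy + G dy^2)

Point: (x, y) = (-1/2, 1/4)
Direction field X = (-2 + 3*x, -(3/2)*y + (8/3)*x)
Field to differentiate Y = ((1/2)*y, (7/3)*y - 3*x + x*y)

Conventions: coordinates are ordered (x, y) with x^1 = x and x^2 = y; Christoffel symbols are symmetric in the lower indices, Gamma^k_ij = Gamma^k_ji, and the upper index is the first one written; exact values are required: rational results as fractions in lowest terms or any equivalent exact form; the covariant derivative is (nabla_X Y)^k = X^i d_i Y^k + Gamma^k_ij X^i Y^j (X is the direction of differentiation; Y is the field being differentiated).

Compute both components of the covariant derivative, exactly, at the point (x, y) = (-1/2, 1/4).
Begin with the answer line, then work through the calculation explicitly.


Answer: (nabla_X Y)^x = -32731/11664, (nabla_X Y)^y = 72889/11664

E = 5, F = 1/2, G = 17/16 at the point
E_x = -16, E_y = 0, F_x = -1, F_y = 4, G_x = 0, G_y = 1
EG - F^2 = 81/16;  g^inv = (16/81) * [[17/16, -1/2], [-1/2, 5]]
first-kind symbols [ij,l] = (1/2)(d_i g_jl + d_j g_il - d_l g_ij): [xx,x] = E_x/2 = -8, [xx,y] = F_x - E_y/2 = -1, [xy,x] = E_y/2 = 0, [xy,y] = G_x/2 = 0, [yy,x] = F_y - G_x/2 = 4, [yy,y] = G_y/2 = 1/2
Gamma^x_ij = (G*[ij,x] - F*[ij,y])/(EG - F^2), Gamma^y_ij = (E*[ij,y] - F*[ij,x])/(EG - F^2)
Gamma_xxx = -128/81, Gamma_xxy = 0, Gamma_xyy = 64/81, Gamma_yxx = -16/81, Gamma_yxy = 0, Gamma_yyy = 8/81
X = (-7/2, -41/24), Y = (1/8, 47/24) at the point


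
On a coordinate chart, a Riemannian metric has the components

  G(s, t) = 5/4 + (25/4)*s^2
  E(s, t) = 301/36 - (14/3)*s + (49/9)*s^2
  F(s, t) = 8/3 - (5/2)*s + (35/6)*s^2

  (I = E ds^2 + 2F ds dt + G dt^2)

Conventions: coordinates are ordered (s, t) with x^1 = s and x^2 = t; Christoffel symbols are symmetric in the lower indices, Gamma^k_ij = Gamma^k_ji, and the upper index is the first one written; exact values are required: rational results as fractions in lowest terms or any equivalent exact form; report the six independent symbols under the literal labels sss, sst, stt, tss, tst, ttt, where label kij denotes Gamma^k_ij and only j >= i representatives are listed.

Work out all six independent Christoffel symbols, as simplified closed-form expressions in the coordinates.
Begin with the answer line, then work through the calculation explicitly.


Answer: Gamma_sss = (-4900*s^3 + 4200*s^2 - 4400*s + 540)/(3125*s^2 + 1080*s + 481), Gamma_sst = (-5250*s^3 + 2250*s^2 - 2400*s)/(3125*s^2 + 1080*s + 481), Gamma_stt = (-5625*s^3 - 1125*s)/(3125*s^2 + 1080*s + 481), Gamma_tss = (13720*s^3 - 17640*s^2 + 38388*s - 6342)/(9375*s^2 + 3240*s + 1443), Gamma_tst = (4900*s^3 - 4200*s^2 + 7525*s)/(3125*s^2 + 1080*s + 481), Gamma_ttt = (5250*s^3 - 2250*s^2 + 2400*s)/(3125*s^2 + 1080*s + 481)

E = 301/36 - (14/3)*s + (49/9)*s^2; F = 8/3 - (5/2)*s + (35/6)*s^2; G = 5/4 + (25/4)*s^2
Gamma^k_ij = (1/2) g^{kl} (d_i g_jl + d_j g_il - d_l g_ij), with g^inv = (1/(EG-F^2)) [[G, -F], [-F, E]]
first partials: E_s = -14/3 + (98/9)*s, E_t = 0, F_s = -5/2 + (35/3)*s, F_t = 0, G_s = (25/2)*s, G_t = 0
D = EG - F^2 = 481/144 + (15/2)*s + (3125/144)*s^2
expanded: Gamma^s_ss = (G E_s - 2F F_s + F E_t)/(2D), Gamma^s_st = (G E_t - F G_s)/(2D), Gamma^s_tt = (2G F_t - G G_s - F G_t)/(2D), Gamma^t_ss = (2E F_s - E E_t - F E_s)/(2D), Gamma^t_st = (E G_s - F E_t)/(2D), Gamma^t_tt = (E G_t - 2F F_t + F G_s)/(2D); substitute and cancel common factors


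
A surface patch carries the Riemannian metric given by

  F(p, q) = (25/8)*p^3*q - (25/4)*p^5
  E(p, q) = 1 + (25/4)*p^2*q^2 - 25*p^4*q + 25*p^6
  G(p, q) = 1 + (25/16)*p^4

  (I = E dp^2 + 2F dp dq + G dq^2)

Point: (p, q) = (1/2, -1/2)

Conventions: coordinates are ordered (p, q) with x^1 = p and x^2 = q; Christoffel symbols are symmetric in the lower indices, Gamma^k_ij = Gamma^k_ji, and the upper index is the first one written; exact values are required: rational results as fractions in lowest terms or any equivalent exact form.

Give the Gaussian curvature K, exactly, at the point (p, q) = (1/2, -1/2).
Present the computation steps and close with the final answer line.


E = 41/16, F = -25/64, G = 281/256, EG - F^2 = 681/256 at the point
E_p = 25/2, E_q = -25/8, F_p = -25/8, F_q = 25/64, G_p = 25/32, G_q = 0
E_qq = 25/8, F_pq = 75/32, G_pp = 75/16
K follows from Brioschi's formula, (det M1 - det M2)/(EG - F^2)^2.
M1 = [[-E_qq/2 + F_pq - G_pp/2, E_p/2, F_p - E_q/2], [F_q - G_p/2, E, F], [G_q/2, F, G]] = [[-25/16, 25/4, -25/16], [0, 41/16, -25/64], [0, -25/64, 281/256]]; det M1 = -17025/4096
M2 = [[0, E_q/2, G_p/2], [E_q/2, E, F], [G_p/2, F, G]] = [[0, -25/16, 25/64], [-25/16, 41/16, -25/64], [25/64, -25/64, 281/256]]; det M2 = -10625/4096
det M1 - det M2 = -25/16; K = -25/16 / (681/256)^2 = -102400/463761

Answer: K = -102400/463761


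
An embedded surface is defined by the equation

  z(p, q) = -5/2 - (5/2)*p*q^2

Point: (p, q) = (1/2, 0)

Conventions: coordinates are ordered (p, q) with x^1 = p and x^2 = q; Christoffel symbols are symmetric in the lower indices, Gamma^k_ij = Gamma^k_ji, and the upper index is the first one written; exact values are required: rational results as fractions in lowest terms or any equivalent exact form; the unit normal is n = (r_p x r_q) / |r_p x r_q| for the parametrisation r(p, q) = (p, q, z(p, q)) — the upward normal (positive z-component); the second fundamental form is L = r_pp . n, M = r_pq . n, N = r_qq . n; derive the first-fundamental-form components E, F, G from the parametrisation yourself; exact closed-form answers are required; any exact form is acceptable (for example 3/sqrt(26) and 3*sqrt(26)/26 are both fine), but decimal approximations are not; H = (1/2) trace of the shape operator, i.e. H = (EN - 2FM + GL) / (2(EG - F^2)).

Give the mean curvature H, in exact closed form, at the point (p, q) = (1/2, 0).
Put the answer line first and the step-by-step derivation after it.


Answer: H = -5/4

z_p = 0, z_q = 0, z_pp = 0, z_pq = 0, z_qq = -5/2
E = 1, F = 0, G = 1; answer radicand W^2 = 1
unnormalised second-form numerators: l = 0, m = 0, n = -5/2; L = l/sqrt(1), and similarly M = m/sqrt(W^2), N = n/sqrt(W^2)
H = (E*n - 2*F*m + G*l) / (2*(EG - F^2)*sqrt(W^2)); E*n - 2*F*m + G*l = -5/2, EG - F^2 = 1, so H = (-5/4)/sqrt(1)


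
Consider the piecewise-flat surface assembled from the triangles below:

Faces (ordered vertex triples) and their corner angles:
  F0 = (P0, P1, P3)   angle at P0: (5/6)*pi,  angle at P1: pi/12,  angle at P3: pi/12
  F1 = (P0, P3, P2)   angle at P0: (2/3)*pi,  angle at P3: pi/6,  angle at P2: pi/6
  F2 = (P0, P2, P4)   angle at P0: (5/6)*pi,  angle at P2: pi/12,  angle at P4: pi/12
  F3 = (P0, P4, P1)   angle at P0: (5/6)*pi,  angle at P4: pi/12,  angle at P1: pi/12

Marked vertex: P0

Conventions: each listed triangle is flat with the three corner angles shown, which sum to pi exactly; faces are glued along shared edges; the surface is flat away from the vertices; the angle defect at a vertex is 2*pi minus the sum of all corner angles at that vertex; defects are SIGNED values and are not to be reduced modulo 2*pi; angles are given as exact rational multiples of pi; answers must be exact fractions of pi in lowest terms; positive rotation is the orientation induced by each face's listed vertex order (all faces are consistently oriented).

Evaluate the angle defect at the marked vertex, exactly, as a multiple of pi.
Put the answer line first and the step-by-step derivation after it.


Answer: defect(P0) = (-7/6)*pi

Sum of corner angles at P0: (19/6)*pi
defect = 2*pi - (19/6)*pi


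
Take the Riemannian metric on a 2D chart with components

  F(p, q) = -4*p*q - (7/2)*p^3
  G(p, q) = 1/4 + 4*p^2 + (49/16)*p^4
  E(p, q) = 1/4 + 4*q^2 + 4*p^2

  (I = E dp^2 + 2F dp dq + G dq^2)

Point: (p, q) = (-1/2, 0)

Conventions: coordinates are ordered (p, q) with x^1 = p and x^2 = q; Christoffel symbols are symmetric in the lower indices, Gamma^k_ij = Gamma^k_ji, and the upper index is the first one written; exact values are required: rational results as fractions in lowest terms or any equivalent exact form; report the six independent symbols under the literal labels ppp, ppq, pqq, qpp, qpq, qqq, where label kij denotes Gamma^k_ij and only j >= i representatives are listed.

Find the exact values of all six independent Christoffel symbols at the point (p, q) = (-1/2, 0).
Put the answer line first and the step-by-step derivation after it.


Answer: Gamma_ppp = -1776/1649, Gamma_ppq = 1239/1649, Gamma_pqq = 112545/26384, Gamma_qpp = -2464/1649, Gamma_qpq = -3540/1649, Gamma_qqq = -2135/1649

E = 5/4, F = 7/16, G = 369/256 at the point
E_p = -4, E_q = 0, F_p = -21/8, F_q = 2, G_p = -177/32, G_q = 0
EG - F^2 = 1649/1024;  g^inv = (1024/1649) * [[369/256, -7/16], [-7/16, 5/4]]
first-kind symbols [ij,l] = (1/2)(d_i g_jl + d_j g_il - d_l g_ij): [pp,p] = E_p/2 = -2, [pp,q] = F_p - E_q/2 = -21/8, [pq,p] = E_q/2 = 0, [pq,q] = G_p/2 = -177/64, [qq,p] = F_q - G_p/2 = 305/64, [qq,q] = G_q/2 = 0
Gamma^p_ij = (G*[ij,p] - F*[ij,q])/(EG - F^2), Gamma^q_ij = (E*[ij,q] - F*[ij,p])/(EG - F^2)


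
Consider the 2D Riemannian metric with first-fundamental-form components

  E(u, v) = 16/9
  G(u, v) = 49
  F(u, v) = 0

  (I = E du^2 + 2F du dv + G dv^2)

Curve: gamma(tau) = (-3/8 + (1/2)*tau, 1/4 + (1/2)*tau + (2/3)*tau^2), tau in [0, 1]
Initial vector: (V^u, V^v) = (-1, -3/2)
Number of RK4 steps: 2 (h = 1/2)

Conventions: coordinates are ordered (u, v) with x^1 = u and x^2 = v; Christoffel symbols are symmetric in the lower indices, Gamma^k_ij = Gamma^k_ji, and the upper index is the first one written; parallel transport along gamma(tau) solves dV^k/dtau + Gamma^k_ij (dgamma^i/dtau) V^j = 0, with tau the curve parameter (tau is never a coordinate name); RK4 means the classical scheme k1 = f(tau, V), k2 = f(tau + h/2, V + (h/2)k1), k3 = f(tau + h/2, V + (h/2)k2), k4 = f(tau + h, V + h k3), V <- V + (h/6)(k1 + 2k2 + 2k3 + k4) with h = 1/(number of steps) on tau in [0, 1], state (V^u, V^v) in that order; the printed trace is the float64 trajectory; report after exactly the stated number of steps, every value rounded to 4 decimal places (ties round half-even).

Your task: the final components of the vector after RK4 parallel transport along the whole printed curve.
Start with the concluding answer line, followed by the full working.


Answer: V^u = -1.0000, V^v = -1.5000

gamma'(tau) = (1/2, 1/2 + (4/3)*tau); f(tau, V)^k = -Gamma^k_ij(gamma(tau)) gamma'^i(tau) V^j; h = 1/2; intermediate values shown to 6 dp
curve data and Christoffel symbols at the stage parameters:
  tau = 0.000000: gamma = (-0.375000, 0.250000), gamma' = (0.500000, 0.500000); Gamma_uuu = 0.000000, Gamma_uuv = 0.000000, Gamma_uvv = 0.000000, Gamma_vuu = 0.000000, Gamma_vuv = 0.000000, Gamma_vvv = 0.000000
  tau = 0.250000: gamma = (-0.250000, 0.416667), gamma' = (0.500000, 0.833333); Gamma_uuu = 0.000000, Gamma_uuv = 0.000000, Gamma_uvv = 0.000000, Gamma_vuu = 0.000000, Gamma_vuv = 0.000000, Gamma_vvv = 0.000000
  tau = 0.500000: gamma = (-0.125000, 0.666667), gamma' = (0.500000, 1.166667); Gamma_uuu = 0.000000, Gamma_uuv = 0.000000, Gamma_uvv = 0.000000, Gamma_vuu = 0.000000, Gamma_vuv = 0.000000, Gamma_vvv = 0.000000
  tau = 0.750000: gamma = (0.000000, 1.000000), gamma' = (0.500000, 1.500000); Gamma_uuu = 0.000000, Gamma_uuv = 0.000000, Gamma_uvv = 0.000000, Gamma_vuu = 0.000000, Gamma_vuv = 0.000000, Gamma_vvv = 0.000000
  tau = 1.000000: gamma = (0.125000, 1.416667), gamma' = (0.500000, 1.833333); Gamma_uuu = 0.000000, Gamma_uuv = 0.000000, Gamma_uvv = 0.000000, Gamma_vuu = 0.000000, Gamma_vuv = 0.000000, Gamma_vvv = 0.000000
step 0: V^u = -1.0000, V^v = -1.5000
step 1: k1 = (0.000000, 0.000000), k2 = (0.000000, 0.000000), k3 = (0.000000, 0.000000), k4 = (0.000000, 0.000000); V <- V + (h/6)(k1 + 2k2 + 2k3 + k4): V^u = -1.0000, V^v = -1.5000
step 2: k1 = (0.000000, 0.000000), k2 = (0.000000, 0.000000), k3 = (0.000000, 0.000000), k4 = (0.000000, 0.000000); V <- V + (h/6)(k1 + 2k2 + 2k3 + k4): V^u = -1.0000, V^v = -1.5000


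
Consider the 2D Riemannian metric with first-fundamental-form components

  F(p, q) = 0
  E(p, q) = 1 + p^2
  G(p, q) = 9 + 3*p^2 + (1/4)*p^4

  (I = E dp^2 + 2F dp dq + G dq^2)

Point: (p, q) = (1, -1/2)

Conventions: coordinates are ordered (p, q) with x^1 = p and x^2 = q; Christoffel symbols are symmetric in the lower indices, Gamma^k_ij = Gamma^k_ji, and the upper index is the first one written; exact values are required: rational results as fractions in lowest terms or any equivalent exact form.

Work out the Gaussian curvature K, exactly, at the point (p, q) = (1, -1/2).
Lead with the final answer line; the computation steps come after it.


Answer: K = -1/14

E = 2, F = 0, G = 49/4, EG - F^2 = 49/2 at the point
E_p = 2, E_q = 0, F_p = 0, F_q = 0, G_p = 7, G_q = 0
E_qq = 0, F_pq = 0, G_pp = 9
Apply the Brioschi formula K = (det M1 - det M2)/(EG - F^2)^2 over the derivative matrices of E, F, G.
M1 = [[-E_qq/2 + F_pq - G_pp/2, E_p/2, F_p - E_q/2], [F_q - G_p/2, E, F], [G_q/2, F, G]] = [[-9/2, 1, 0], [-7/2, 2, 0], [0, 0, 49/4]]; det M1 = -539/8
M2 = [[0, E_q/2, G_p/2], [E_q/2, E, F], [G_p/2, F, G]] = [[0, 0, 7/2], [0, 2, 0], [7/2, 0, 49/4]]; det M2 = -49/2
det M1 - det M2 = -343/8; K = -343/8 / (49/2)^2 = -1/14


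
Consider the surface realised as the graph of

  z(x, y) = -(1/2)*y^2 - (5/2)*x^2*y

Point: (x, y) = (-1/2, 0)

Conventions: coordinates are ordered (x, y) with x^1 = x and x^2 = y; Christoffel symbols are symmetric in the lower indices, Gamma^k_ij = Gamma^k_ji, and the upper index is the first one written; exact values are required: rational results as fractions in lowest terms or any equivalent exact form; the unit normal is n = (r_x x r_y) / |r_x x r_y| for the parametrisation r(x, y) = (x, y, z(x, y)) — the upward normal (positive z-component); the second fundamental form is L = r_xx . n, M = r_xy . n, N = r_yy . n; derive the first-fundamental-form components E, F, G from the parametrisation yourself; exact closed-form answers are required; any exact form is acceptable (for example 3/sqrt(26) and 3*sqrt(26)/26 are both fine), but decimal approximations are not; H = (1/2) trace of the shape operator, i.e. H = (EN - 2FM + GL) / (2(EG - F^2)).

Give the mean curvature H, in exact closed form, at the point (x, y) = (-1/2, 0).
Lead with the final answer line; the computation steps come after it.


Answer: H = -256*sqrt(89)/7921

z_x = 0, z_y = -5/8, z_xx = 0, z_xy = 5/2, z_yy = -1
E = 1, F = 0, G = 89/64; answer radicand W^2 = 89/64
unnormalised second-form numerators: l = 0, m = 5/2, n = -1; L = l/sqrt(89/64), and similarly M = m/sqrt(W^2), N = n/sqrt(W^2)
H = (E*n - 2*F*m + G*l) / (2*(EG - F^2)*sqrt(W^2)); E*n - 2*F*m + G*l = -1, EG - F^2 = 89/64, so H = (-32/89)/sqrt(89/64)


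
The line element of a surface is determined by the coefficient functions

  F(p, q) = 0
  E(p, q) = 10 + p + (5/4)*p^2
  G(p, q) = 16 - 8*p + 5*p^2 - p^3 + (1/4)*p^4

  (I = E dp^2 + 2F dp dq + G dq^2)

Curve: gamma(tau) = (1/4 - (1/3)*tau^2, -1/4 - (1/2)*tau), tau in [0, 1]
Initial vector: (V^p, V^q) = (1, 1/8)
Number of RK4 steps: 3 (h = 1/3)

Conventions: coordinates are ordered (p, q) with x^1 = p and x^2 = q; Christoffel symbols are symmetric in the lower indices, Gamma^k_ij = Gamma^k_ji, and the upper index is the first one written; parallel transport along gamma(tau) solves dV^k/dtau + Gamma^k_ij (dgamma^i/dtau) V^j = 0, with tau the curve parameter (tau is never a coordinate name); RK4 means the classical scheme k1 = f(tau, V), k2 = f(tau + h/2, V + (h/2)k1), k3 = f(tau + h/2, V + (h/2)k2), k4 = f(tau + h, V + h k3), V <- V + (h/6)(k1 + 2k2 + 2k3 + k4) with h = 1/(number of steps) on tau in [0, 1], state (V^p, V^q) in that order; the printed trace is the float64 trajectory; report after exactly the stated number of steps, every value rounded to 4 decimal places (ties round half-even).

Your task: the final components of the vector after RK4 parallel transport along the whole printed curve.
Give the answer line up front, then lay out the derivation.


Answer: V^p = 1.0310, V^q = 0.0087

gamma'(tau) = (-(2/3)*tau, -1/2); f(tau, V)^k = -Gamma^k_ij(gamma(tau)) gamma'^i(tau) V^j; h = 1/3; intermediate values shown to 6 dp
curve data and Christoffel symbols at the stage parameters:
  tau = 0.000000: gamma = (0.250000, -0.250000), gamma' = (0.000000, -0.500000); Gamma_ppp = 0.078669, Gamma_ppq = 0.000000, Gamma_pqq = 0.274584, Gamma_qpp = 0.000000, Gamma_qpq = -0.198347, Gamma_qqq = 0.000000
  tau = 0.166667: gamma = (0.240741, -0.333333), gamma' = (-0.111111, -0.500000); Gamma_ppp = 0.077660, Gamma_ppq = 0.000000, Gamma_pqq = 0.278891, Gamma_qpp = 0.000000, Gamma_qpq = -0.200425, Gamma_qqq = 0.000000
  tau = 0.333333: gamma = (0.212963, -0.416667), gamma' = (-0.222222, -0.500000); Gamma_ppp = 0.074609, Gamma_ppq = 0.000000, Gamma_pqq = 0.291966, Gamma_qpp = 0.000000, Gamma_qpq = -0.206587, Gamma_qqq = 0.000000
  tau = 0.500000: gamma = (0.166667, -0.500000), gamma' = (-0.333333, -0.500000); Gamma_ppp = 0.069435, Gamma_ppq = 0.000000, Gamma_pqq = 0.314273, Gamma_qpp = 0.000000, Gamma_qpq = -0.216606, Gamma_qqq = 0.000000
  tau = 0.666667: gamma = (0.101852, -0.583333), gamma' = (-0.444444, -0.500000); Gamma_ppp = 0.062019, Gamma_ppq = 0.000000, Gamma_pqq = 0.346598, Gamma_qpp = 0.000000, Gamma_qpq = -0.230098, Gamma_qqq = 0.000000
  tau = 0.833333: gamma = (0.018519, -0.666667), gamma' = (-0.555556, -0.500000); Gamma_ppp = 0.052216, Gamma_ppq = 0.000000, Gamma_pqq = 0.390053, Gamma_qpp = 0.000000, Gamma_qpq = -0.246501, Gamma_qqq = 0.000000
  tau = 1.000000: gamma = (-0.083333, -0.750000), gamma' = (-0.666667, -0.500000); Gamma_ppp = 0.039881, Gamma_ppq = 0.000000, Gamma_pqq = 0.446067, Gamma_qpp = 0.000000, Gamma_qpq = -0.265081, Gamma_qqq = 0.000000
step 0: V^p = 1.0000, V^q = 0.1250
step 1: k1 = (0.017161, -0.099174), k2 = (0.023779, -0.102915), k3 = (0.023702, -0.103012), k4 = (0.029946, -0.108272); V <- V + (h/6)(k1 + 2k2 + 2k3 + k4): V^p = 1.0079, V^q = 0.0906
step 2: k1 = (0.029936, -0.108268), k2 = (0.034843, -0.114937), k3 = (0.034688, -0.114945), k4 = (0.037160, -0.122634); V <- V + (h/6)(k1 + 2k2 + 2k3 + k4): V^p = 1.0193, V^q = 0.0522
step 3: k1 = (0.037148, -0.122615), k2 = (0.035949, -0.130751), k3 = (0.035679, -0.130541), k4 = (0.029361, -0.138220); V <- V + (h/6)(k1 + 2k2 + 2k3 + k4): V^p = 1.0310, V^q = 0.0087


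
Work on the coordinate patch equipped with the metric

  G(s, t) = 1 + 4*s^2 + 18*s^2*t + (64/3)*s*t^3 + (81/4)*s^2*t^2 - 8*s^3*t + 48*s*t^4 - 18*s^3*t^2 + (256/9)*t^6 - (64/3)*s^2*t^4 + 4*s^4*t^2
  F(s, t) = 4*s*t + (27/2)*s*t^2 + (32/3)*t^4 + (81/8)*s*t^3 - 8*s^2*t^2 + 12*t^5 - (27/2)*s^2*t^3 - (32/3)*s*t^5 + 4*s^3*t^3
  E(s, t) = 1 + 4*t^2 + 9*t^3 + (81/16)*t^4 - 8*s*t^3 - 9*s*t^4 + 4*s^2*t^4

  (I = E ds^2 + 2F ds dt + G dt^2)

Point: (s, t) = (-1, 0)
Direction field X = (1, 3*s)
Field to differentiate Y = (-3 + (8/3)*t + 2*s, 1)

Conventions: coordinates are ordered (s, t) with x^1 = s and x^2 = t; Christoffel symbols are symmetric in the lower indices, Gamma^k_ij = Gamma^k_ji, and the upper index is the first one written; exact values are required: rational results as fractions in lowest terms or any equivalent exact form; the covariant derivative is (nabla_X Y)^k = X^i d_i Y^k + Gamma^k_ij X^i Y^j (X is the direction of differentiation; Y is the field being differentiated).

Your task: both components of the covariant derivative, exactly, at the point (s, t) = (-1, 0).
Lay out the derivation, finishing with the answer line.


E = 1, F = 0, G = 5 at the point
E_s = 0, E_t = 0, F_s = 0, F_t = -4, G_s = -8, G_t = 26
EG - F^2 = 5;  g^inv = (1/5) * [[5, 0], [0, 1]]
first-kind symbols [ij,l] = (1/2)(d_i g_jl + d_j g_il - d_l g_ij): [ss,s] = E_s/2 = 0, [ss,t] = F_s - E_t/2 = 0, [st,s] = E_t/2 = 0, [st,t] = G_s/2 = -4, [tt,s] = F_t - G_s/2 = 0, [tt,t] = G_t/2 = 13
Gamma^s_ij = (G*[ij,s] - F*[ij,t])/(EG - F^2), Gamma^t_ij = (E*[ij,t] - F*[ij,s])/(EG - F^2)
Gamma_sss = 0, Gamma_sst = 0, Gamma_stt = 0, Gamma_tss = 0, Gamma_tst = -4/5, Gamma_ttt = 13/5
X = (1, -3), Y = (-5, 1) at the point

Answer: (nabla_X Y)^s = -6, (nabla_X Y)^t = -103/5


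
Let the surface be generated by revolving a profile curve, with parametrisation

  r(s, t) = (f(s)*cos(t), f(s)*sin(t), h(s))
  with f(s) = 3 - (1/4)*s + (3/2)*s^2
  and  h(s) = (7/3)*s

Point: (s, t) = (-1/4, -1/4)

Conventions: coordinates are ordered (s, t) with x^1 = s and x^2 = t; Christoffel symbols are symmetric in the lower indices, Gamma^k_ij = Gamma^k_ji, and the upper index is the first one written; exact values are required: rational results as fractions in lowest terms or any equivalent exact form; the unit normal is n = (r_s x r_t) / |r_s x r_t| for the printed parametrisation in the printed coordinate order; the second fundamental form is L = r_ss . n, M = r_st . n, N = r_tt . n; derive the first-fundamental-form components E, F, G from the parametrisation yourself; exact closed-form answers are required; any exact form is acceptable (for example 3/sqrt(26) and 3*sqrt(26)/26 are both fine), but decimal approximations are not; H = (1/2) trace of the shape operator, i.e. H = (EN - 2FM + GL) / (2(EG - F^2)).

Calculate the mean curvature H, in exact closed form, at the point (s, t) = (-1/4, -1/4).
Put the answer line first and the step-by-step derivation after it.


Answer: H = -6097*sqrt(58)/679528

f = 101/32, f' = -1, f'' = 3, h' = 7/3, h'' = 0
E = 58/9, F = 0, G = 10201/1024; answer radicand W^2 = 58/9
unnormalised second-form numerators: l = -7, m = 0, n = 707/96; L = l/sqrt(58/9), and similarly M = m/sqrt(W^2), N = n/sqrt(W^2)
H = (E*n - 2*F*m + G*l) / (2*(EG - F^2)*sqrt(W^2)); E*n - 2*F*m + G*l = -615797/27648, EG - F^2 = 295829/4608, so H = (-6097/35148)/sqrt(58/9)


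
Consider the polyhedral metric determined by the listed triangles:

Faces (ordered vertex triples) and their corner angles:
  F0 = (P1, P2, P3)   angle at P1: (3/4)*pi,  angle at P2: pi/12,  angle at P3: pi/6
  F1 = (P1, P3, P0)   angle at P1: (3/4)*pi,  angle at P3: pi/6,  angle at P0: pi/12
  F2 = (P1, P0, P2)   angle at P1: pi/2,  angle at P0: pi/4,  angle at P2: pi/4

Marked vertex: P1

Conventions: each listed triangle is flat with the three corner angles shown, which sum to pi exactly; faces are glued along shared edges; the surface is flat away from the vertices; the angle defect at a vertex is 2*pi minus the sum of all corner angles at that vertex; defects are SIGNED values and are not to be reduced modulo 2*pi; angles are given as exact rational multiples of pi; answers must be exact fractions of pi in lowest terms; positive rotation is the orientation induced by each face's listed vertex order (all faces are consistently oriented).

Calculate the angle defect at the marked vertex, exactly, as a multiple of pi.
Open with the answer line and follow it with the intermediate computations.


Answer: defect(P1) = 0

Sum of corner angles at P1: 2*pi
defect = 2*pi - 2*pi


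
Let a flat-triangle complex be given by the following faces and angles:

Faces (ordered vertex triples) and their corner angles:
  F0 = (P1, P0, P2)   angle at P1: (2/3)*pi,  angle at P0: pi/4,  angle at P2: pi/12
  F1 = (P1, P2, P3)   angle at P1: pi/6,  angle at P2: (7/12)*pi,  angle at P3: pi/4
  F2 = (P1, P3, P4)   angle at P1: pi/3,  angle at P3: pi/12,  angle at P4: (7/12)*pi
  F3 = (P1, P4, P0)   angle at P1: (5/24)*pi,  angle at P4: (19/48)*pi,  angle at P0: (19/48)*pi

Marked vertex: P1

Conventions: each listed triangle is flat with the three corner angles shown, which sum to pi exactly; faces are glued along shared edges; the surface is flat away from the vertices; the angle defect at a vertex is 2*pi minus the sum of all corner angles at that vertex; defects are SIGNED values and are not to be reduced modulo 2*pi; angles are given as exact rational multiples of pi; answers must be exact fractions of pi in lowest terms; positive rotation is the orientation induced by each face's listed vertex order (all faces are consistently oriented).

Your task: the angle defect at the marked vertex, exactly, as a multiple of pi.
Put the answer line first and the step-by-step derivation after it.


Answer: defect(P1) = (5/8)*pi

Sum of corner angles at P1: (11/8)*pi
defect = 2*pi - (11/8)*pi


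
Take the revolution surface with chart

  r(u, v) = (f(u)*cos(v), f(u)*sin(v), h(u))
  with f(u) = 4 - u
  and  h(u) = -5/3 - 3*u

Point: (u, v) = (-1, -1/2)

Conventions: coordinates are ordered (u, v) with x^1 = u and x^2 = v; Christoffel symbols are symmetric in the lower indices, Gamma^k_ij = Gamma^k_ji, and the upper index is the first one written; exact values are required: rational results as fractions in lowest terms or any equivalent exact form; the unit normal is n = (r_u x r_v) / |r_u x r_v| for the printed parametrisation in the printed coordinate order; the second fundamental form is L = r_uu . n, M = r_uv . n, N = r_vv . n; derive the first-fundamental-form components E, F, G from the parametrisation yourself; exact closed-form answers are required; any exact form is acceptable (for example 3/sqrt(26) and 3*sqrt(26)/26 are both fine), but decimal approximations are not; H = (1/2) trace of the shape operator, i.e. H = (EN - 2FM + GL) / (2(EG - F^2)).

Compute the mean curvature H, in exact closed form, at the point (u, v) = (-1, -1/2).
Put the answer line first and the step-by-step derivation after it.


Answer: H = -3*sqrt(10)/100

f = 5, f' = -1, f'' = 0, h' = -3, h'' = 0
E = 10, F = 0, G = 25; answer radicand W^2 = 10
unnormalised second-form numerators: l = 0, m = 0, n = -15; L = l/sqrt(10), and similarly M = m/sqrt(W^2), N = n/sqrt(W^2)
H = (E*n - 2*F*m + G*l) / (2*(EG - F^2)*sqrt(W^2)); E*n - 2*F*m + G*l = -150, EG - F^2 = 250, so H = (-3/10)/sqrt(10)


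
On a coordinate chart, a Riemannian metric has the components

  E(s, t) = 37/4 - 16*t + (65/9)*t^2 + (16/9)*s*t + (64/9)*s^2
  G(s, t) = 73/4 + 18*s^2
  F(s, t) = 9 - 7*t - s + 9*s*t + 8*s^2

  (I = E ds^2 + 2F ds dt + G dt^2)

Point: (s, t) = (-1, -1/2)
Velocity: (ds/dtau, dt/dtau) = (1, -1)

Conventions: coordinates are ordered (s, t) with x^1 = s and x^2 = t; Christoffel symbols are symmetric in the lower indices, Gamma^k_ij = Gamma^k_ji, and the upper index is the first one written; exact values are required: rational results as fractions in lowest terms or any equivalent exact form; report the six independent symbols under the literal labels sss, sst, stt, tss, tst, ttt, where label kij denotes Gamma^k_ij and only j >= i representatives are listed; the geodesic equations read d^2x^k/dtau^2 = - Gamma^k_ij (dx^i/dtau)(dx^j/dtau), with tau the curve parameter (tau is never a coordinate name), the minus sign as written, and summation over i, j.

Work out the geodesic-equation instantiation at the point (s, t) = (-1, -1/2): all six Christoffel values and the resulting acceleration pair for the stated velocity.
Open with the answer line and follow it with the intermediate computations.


Answer: Gamma_sss = -2872/21943, Gamma_sst = 1071/21943, Gamma_stt = 5220/21943, Gamma_tss = -3388/21943, Gamma_tst = -11664/21943, Gamma_ttt = -3744/21943; accelerations (d^2s/dtau^2, d^2t/dtau^2) = (-206/21943, -16196/21943)

E = 487/18, F = 26, G = 145/4 at the point
E_s = -136/9, E_t = -25, F_s = -43/2, F_t = -16, G_s = -36, G_t = 0
EG - F^2 = 21943/72;  g^inv = (72/21943) * [[145/4, -26], [-26, 487/18]]
first-kind symbols [ij,l] = (1/2)(d_i g_jl + d_j g_il - d_l g_ij): [ss,s] = E_s/2 = -68/9, [ss,t] = F_s - E_t/2 = -9, [st,s] = E_t/2 = -25/2, [st,t] = G_s/2 = -18, [tt,s] = F_t - G_s/2 = 2, [tt,t] = G_t/2 = 0
Gamma^s_ij = (G*[ij,s] - F*[ij,t])/(EG - F^2), Gamma^t_ij = (E*[ij,t] - F*[ij,s])/(EG - F^2)
Gamma_sss = -2872/21943, Gamma_sst = 1071/21943, Gamma_stt = 5220/21943, Gamma_tss = -3388/21943, Gamma_tst = -11664/21943, Gamma_ttt = -3744/21943
d^2s/dtau^2 = -(Gamma_sss*(1)^2 + 2*Gamma_sst*(1)*(-1) + Gamma_stt*(-1)^2) = -206/21943
d^2t/dtau^2 = -(Gamma_tss*(1)^2 + 2*Gamma_tst*(1)*(-1) + Gamma_ttt*(-1)^2) = -16196/21943


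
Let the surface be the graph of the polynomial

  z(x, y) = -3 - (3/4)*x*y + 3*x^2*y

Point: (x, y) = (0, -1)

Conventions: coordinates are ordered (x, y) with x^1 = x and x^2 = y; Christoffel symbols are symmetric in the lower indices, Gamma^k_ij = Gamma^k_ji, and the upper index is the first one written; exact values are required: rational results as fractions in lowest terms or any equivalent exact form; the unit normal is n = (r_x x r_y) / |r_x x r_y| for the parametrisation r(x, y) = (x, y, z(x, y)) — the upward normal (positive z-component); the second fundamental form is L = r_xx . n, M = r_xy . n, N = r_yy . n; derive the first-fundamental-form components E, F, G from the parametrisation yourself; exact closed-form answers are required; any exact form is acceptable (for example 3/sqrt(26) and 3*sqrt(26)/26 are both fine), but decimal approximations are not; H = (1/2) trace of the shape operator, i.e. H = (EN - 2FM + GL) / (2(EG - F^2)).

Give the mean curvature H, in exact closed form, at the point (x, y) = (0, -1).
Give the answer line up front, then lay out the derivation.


Answer: H = -192/125

z_x = 3/4, z_y = 0, z_xx = -6, z_xy = -3/4, z_yy = 0
E = 25/16, F = 0, G = 1; answer radicand W^2 = 25/16
unnormalised second-form numerators: l = -6, m = -3/4, n = 0; L = l/sqrt(25/16), and similarly M = m/sqrt(W^2), N = n/sqrt(W^2)
H = (E*n - 2*F*m + G*l) / (2*(EG - F^2)*sqrt(W^2)); E*n - 2*F*m + G*l = -6, EG - F^2 = 25/16, so H = (-48/25)/sqrt(25/16)


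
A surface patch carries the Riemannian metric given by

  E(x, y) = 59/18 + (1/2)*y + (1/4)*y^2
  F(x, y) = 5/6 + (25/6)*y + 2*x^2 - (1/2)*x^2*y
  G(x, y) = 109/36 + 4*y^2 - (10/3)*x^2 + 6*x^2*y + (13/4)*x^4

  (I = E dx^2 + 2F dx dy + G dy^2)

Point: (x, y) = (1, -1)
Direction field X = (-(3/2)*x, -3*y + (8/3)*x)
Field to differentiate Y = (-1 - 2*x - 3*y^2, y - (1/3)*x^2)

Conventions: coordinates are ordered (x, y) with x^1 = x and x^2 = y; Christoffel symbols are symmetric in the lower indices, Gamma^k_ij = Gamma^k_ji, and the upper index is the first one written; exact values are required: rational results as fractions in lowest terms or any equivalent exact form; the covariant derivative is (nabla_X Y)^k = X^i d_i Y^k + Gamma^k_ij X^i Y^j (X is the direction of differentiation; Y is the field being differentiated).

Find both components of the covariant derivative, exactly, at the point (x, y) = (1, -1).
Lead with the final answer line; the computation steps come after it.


Answer: (nabla_X Y)^x = 99195/1403, (nabla_X Y)^y = 791506/4209

E = 109/36, F = -5/6, G = 17/18 at the point
E_x = 0, E_y = 0, F_x = 5, F_y = 11/3, G_x = -17/3, G_y = -2
EG - F^2 = 1403/648;  g^inv = (648/1403) * [[17/18, 5/6], [5/6, 109/36]]
first-kind symbols [ij,l] = (1/2)(d_i g_jl + d_j g_il - d_l g_ij): [xx,x] = E_x/2 = 0, [xx,y] = F_x - E_y/2 = 5, [xy,x] = E_y/2 = 0, [xy,y] = G_x/2 = -17/6, [yy,x] = F_y - G_x/2 = 13/2, [yy,y] = G_y/2 = -1
Gamma^x_ij = (G*[ij,x] - F*[ij,y])/(EG - F^2), Gamma^y_ij = (E*[ij,y] - F*[ij,x])/(EG - F^2)
Gamma_xxx = 2700/1403, Gamma_xxy = -1530/1403, Gamma_xyy = 3438/1403, Gamma_yxx = 9810/1403, Gamma_yxy = -5559/1403, Gamma_yyy = 1548/1403
X = (-3/2, 17/3), Y = (-6, -4/3) at the point


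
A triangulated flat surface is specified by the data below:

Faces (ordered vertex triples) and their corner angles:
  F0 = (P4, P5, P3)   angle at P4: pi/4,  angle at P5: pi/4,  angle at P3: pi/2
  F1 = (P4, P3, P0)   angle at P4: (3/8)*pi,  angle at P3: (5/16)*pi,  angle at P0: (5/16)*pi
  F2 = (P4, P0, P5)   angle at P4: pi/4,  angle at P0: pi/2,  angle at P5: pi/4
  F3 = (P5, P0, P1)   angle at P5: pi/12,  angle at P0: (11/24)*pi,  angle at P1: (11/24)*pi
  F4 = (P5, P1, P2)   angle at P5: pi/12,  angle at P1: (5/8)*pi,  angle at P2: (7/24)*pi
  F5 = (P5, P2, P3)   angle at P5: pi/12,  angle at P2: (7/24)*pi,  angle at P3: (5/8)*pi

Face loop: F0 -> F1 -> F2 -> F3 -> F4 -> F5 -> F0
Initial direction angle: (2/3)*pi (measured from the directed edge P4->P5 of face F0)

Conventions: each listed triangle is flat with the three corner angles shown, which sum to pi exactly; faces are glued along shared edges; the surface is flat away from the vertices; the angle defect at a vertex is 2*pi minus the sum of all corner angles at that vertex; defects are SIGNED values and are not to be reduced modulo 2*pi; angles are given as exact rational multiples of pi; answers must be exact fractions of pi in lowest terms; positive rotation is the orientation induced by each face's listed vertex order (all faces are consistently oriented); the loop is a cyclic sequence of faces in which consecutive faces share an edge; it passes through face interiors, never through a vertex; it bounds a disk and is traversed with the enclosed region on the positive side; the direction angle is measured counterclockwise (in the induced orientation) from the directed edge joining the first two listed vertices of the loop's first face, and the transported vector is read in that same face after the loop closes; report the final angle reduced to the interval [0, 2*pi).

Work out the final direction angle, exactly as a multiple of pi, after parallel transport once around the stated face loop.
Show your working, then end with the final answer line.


enclosed vertex P4: corner angles sum to (7/8)*pi, defect = 2*pi - (7/8)*pi = (9/8)*pi
enclosed vertex P5: corner angles sum to (3/4)*pi, defect = 2*pi - (3/4)*pi = (5/4)*pi
transport around the loop rotates by the sum of enclosed defects; add to the initial angle mod 2*pi
final angle = (2/3)*pi + (19/8)*pi = (25/24)*pi (mod 2*pi)

Answer: final direction angle = (25/24)*pi


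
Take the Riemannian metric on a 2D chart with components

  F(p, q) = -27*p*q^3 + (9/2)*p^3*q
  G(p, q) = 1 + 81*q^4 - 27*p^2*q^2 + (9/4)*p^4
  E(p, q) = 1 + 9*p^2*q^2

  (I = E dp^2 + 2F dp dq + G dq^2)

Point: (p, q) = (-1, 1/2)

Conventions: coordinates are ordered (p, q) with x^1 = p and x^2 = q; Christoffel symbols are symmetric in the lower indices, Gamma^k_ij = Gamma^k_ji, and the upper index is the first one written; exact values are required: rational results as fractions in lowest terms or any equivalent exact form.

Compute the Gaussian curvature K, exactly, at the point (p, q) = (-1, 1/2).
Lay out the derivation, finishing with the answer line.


E = 13/4, F = 9/8, G = 25/16, EG - F^2 = 61/16 at the point
E_p = -9/2, E_q = 9, F_p = 27/8, F_q = 63/4, G_p = 9/2, G_q = 27/2
E_qq = 18, F_pq = -27/4, G_pp = 27/2
Using the Brioschi determinant formula for K from the metric derivatives:
M1 = [[-E_qq/2 + F_pq - G_pp/2, E_p/2, F_p - E_q/2], [F_q - G_p/2, E, F], [G_q/2, F, G]] = [[-45/2, -9/4, -9/8], [27/2, 13/4, 9/8], [27/4, 9/8, 25/16]]; det M1 = -765/16
M2 = [[0, E_q/2, G_p/2], [E_q/2, E, F], [G_p/2, F, G]] = [[0, 9/2, 9/4], [9/2, 13/4, 9/8], [9/4, 9/8, 25/16]]; det M2 = -405/16
det M1 - det M2 = -45/2; K = -45/2 / (61/16)^2 = -5760/3721

Answer: K = -5760/3721


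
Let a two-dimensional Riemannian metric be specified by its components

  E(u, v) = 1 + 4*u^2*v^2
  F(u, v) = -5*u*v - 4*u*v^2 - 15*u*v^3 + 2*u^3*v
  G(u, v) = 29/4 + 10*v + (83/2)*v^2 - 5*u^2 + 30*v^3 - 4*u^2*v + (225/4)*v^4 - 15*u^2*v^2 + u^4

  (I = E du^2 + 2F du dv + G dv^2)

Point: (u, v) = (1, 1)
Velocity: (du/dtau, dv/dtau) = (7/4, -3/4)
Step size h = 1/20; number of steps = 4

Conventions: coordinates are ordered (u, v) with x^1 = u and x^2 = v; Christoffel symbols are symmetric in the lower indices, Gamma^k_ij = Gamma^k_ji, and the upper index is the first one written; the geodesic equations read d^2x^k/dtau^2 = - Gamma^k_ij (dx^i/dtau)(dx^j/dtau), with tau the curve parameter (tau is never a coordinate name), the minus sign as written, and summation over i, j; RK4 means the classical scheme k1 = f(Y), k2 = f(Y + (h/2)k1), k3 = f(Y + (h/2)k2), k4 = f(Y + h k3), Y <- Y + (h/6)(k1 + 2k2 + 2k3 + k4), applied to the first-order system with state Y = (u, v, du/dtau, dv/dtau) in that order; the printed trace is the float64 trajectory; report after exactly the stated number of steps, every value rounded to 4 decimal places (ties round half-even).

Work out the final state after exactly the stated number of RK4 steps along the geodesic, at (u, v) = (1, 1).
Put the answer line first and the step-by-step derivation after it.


Answer: u = 1.3550, v = 0.8277, du/dtau = 1.8177, dv/dtau = -1.0247

f(Y) = (du/dtau, dv/dtau, -Gamma^u_ij Y'^i Y'^j, -Gamma^v_ij Y'^i Y'^j) with the Gammas evaluated at the stage position; h = 0.050000; intermediate values shown to 6 dp
step 0: u = 1.0000, v = 1.0000, du/dtau = 1.7500, dv/dtau = -0.7500
step 1:
  k1: at (u, v) = (1.000000, 1.000000), (du/dtau, dv/dtau) = (1.750000, -0.750000); Gamma_uuu = 0.031746, Gamma_uuv = 0.031746, Gamma_uvv = -0.269841, Gamma_vuu = -0.174603, Gamma_vuv = -0.174603, Gamma_vvv = 1.484127; k1 = (1.750000, -0.750000, 0.137897, -0.758433)
  k2: at (u, v) = (1.043750, 0.981250), (du/dtau, dv/dtau) = (1.753447, -0.768961); Gamma_uuu = 0.034230, Gamma_uuv = 0.036410, Gamma_uvv = -0.291608, Gamma_vuu = -0.177043, Gamma_vuv = -0.188319, Gamma_vvv = 1.508246; k2 = (1.753447, -0.768961, 0.165371, -0.855329)
  k3: at (u, v) = (1.043836, 0.980776), (du/dtau, dv/dtau) = (1.754134, -0.771383); Gamma_uuu = 0.034251, Gamma_uuv = 0.036453, Gamma_uvv = -0.291802, Gamma_vuu = -0.177086, Gamma_vuv = -0.188472, Gamma_vvv = 1.508700; k3 = (1.754134, -0.771383, 0.166892, -0.862880)
  k4: at (u, v) = (1.087707, 0.961431), (du/dtau, dv/dtau) = (1.758345, -0.793144); Gamma_uuu = 0.036946, Gamma_uuv = 0.041799, Gamma_uvv = -0.315527, Gamma_vuu = -0.179695, Gamma_vuv = -0.203296, Gamma_vvv = 1.534614; k4 = (1.758345, -0.793144, 0.200849, -0.976857)
  Y <- Y + (h/6)(k1 + 2k2 + 2k3 + k4): u = 1.0877, v = 0.9615, du/dtau = 1.7584, dv/dtau = -0.7931
step 2:
  k1: at (u, v) = (1.087696, 0.961468), (du/dtau, dv/dtau) = (1.758361, -0.793098); Gamma_uuu = 0.036944, Gamma_uuv = 0.041795, Gamma_uvv = -0.315509, Gamma_vuu = -0.179691, Gamma_vuv = -0.203282, Gamma_vvv = 1.534577; k1 = (1.758361, -0.793098, 0.200800, -0.976655)
  k2: at (u, v) = (1.131655, 0.941641), (du/dtau, dv/dtau) = (1.763381, -0.817514); Gamma_uuu = 0.039874, Gamma_uuv = 0.047920, Gamma_uvv = -0.341402, Gamma_vuu = -0.182470, Gamma_vuv = -0.219291, Gamma_vvv = 1.562303; k2 = (1.763381, -0.817514, 0.242342, -1.108994)
  k3: at (u, v) = (1.131780, 0.941030), (du/dtau, dv/dtau) = (1.764419, -0.820822); Gamma_uuu = 0.039907, Gamma_uuv = 0.047996, Gamma_uvv = -0.341711, Gamma_vuu = -0.182529, Gamma_vuv = -0.219528, Gamma_vvv = 1.562935; k3 = (1.764419, -0.820822, 0.245014, -1.120657)
  k4: at (u, v) = (1.175917, 0.920427), (du/dtau, dv/dtau) = (1.770611, -0.849130); Gamma_uuu = 0.043127, Gamma_uuv = 0.055098, Gamma_uvv = -0.370308, Gamma_vuu = -0.185522, Gamma_vuv = -0.237019, Gamma_vvv = 1.592975; k4 = (1.770611, -0.849130, 0.297473, -1.279653)
  Y <- Y + (h/6)(k1 + 2k2 + 2k3 + k4): u = 1.1759, v = 0.9205, du/dtau = 1.7706, dv/dtau = -0.8491
step 3:
  k1: at (u, v) = (1.175901, 0.920477), (du/dtau, dv/dtau) = (1.770635, -0.849061); Gamma_uuu = 0.043124, Gamma_uuv = 0.055090, Gamma_uvv = -0.370278, Gamma_vuu = -0.185517, Gamma_vuv = -0.236996, Gamma_vvv = 1.592920; k1 = (1.770635, -0.849061, 0.297378, -1.279309)
  k2: at (u, v) = (1.220167, 0.899251), (du/dtau, dv/dtau) = (1.778070, -0.881044); Gamma_uuu = 0.046666, Gamma_uuv = 0.063320, Gamma_uvv = -0.401893, Gamma_vuu = -0.188722, Gamma_vuv = -0.256071, Gamma_vvv = 1.625280; k2 = (1.778070, -0.881044, 0.362817, -1.467254)
  k3: at (u, v) = (1.220352, 0.898451), (du/dtau, dv/dtau) = (1.779706, -0.885742); Gamma_uuu = 0.046720, Gamma_uuv = 0.063459, Gamma_uvv = -0.402402, Gamma_vuu = -0.188805, Gamma_vuv = -0.256451, Gamma_vvv = 1.626186; k3 = (1.779706, -0.885742, 0.367791, -1.486314)
  k4: at (u, v) = (1.264886, 0.876190), (du/dtau, dv/dtau) = (1.789025, -0.923377); Gamma_uuu = 0.050678, Gamma_uuv = 0.073160, Gamma_uvv = -0.437925, Gamma_vuu = -0.192287, Gamma_vuv = -0.277590, Gamma_vvv = 1.661612; k4 = (1.789025, -0.923377, 0.452897, -1.718420)
  Y <- Y + (h/6)(k1 + 2k2 + 2k3 + k4): u = 1.2649, v = 0.8763, du/dtau = 1.7891, dv/dtau = -0.9233
step 4:
  k1: at (u, v) = (1.264861, 0.876260), (du/dtau, dv/dtau) = (1.789065, -0.923268); Gamma_uuu = 0.050672, Gamma_uuv = 0.073144, Gamma_uvv = -0.437870, Gamma_vuu = -0.192279, Gamma_vuv = -0.277551, Gamma_vvv = 1.661526; k1 = (1.789065, -0.923268, 0.452699, -1.717795)
  k2: at (u, v) = (1.309587, 0.853179), (du/dtau, dv/dtau) = (1.800382, -0.966213); Gamma_uuu = 0.055097, Gamma_uuv = 0.084570, Gamma_uvv = -0.477802, Gamma_vuu = -0.196031, Gamma_vuv = -0.300898, Gamma_vvv = 1.699997; k2 = (1.800382, -0.966213, 0.561701, -1.998508)
  k3: at (u, v) = (1.309870, 0.852105), (du/dtau, dv/dtau) = (1.803107, -0.973231); Gamma_uuu = 0.055189, Gamma_uuv = 0.084837, Gamma_uvv = -0.478682, Gamma_vuu = -0.196153, Gamma_vuv = -0.301529, Gamma_vvv = 1.701343; k3 = (1.803107, -0.973231, 0.571719, -2.032015)
  k4: at (u, v) = (1.355016, 0.827599), (du/dtau, dv/dtau) = (1.817650, -1.024869); Gamma_uuu = 0.060243, Gamma_uuv = 0.098634, Gamma_uvv = -0.524612, Gamma_vuu = -0.200271, Gamma_vuv = -0.327900, Gamma_vvv = 1.744020; k4 = (1.817650, -1.024869, 0.719480, -2.391839)
  Y <- Y + (h/6)(k1 + 2k2 + 2k3 + k4): u = 1.3550, v = 0.8277, du/dtau = 1.8177, dv/dtau = -1.0247
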